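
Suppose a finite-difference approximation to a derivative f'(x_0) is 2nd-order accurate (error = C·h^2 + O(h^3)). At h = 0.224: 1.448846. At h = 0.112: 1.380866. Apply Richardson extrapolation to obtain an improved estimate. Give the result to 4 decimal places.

1.3582

Extrapolated value = (4·A(h/2) − A(h)) / (4 − 1)
= (4·1.380866 − 1.448846) / 3
= 4.074618 / 3 = 1.358206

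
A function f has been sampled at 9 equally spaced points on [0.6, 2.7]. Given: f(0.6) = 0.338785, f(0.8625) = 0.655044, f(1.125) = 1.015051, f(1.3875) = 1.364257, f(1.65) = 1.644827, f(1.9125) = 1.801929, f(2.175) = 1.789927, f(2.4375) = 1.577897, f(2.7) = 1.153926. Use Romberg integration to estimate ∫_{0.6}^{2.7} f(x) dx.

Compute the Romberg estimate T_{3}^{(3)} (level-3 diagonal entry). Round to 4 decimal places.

2.7989

T_{0}^{(0)} (trapezoid, 1 panel, h=2.1000): 1.567347
T_{1}^{(0)} (trapezoid, 2 panels, h=1.0500): 2.510742
T_{2}^{(0)} (trapezoid, 4 panels, h=0.5250): 2.727984
T_{3}^{(0)} (trapezoid, 8 panels, h=0.2625): 2.781263
T_{1}^{(1)} = 2.510742 + (2.510742 − 1.567347)/3 = 2.825207
T_{2}^{(1)} = 2.727984 + (2.727984 − 2.510742)/3 = 2.800398
T_{3}^{(1)} = 2.781263 + (2.781263 − 2.727984)/3 = 2.799023
T_{2}^{(2)} = 2.800398 + (2.800398 − 2.825207)/15 = 2.798744
T_{3}^{(2)} = 2.799023 + (2.799023 − 2.800398)/15 = 2.798931
T_{3}^{(3)} = 2.798931 + (2.798931 − 2.798744)/63 = 2.798934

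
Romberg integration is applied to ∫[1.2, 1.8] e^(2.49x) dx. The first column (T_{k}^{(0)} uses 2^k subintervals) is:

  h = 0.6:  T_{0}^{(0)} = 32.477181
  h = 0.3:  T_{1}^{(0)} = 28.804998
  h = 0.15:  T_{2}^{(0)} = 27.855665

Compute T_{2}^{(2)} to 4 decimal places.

27.5364

T_{1}^{(1)} = 28.804998 + (28.804998 − 32.477181)/3 = 27.580937
T_{2}^{(1)} = 27.855665 + (27.855665 − 28.804998)/3 = 27.539221
T_{2}^{(2)} = 27.539221 + (27.539221 − 27.580937)/15 = 27.536440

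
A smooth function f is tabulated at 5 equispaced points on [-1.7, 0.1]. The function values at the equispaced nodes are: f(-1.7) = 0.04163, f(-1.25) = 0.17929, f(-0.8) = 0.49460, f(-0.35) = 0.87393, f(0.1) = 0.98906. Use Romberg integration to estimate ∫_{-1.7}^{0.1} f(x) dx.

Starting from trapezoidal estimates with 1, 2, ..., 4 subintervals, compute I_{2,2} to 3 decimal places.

0.937

I_{0,0} (trapezoid, 1 panel, h=1.8000): 0.92762
I_{1,0} (trapezoid, 2 panels, h=0.9000): 0.90895
I_{2,0} (trapezoid, 4 panels, h=0.4500): 0.92842
I_{1,1} = 0.90895 + (0.90895 − 0.92762)/3 = 0.90273
I_{2,1} = 0.92842 + (0.92842 − 0.90895)/3 = 0.93491
I_{2,2} = 0.93491 + (0.93491 − 0.90273)/15 = 0.93706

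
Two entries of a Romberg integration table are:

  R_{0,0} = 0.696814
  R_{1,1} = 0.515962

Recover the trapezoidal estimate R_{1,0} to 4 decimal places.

0.5612

From R_{1,1} = (4·R_{1,0} − R_{0,0})/3, solve for R_{1,0}:
4·R_{1,0} = 3·0.515962 + 0.696814 = 2.244700
R_{1,0} = 0.561175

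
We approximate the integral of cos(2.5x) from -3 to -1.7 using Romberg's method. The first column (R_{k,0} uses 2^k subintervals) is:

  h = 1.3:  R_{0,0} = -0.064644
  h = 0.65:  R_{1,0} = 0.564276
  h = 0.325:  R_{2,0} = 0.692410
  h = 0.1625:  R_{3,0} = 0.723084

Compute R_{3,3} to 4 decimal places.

R_{1,1} = (4·0.564276 − (-0.064644)) / 3 = 0.773916
R_{2,1} = 0.692410 + (0.692410 − 0.564276)/3 = 0.735121
R_{3,1} = 0.723084 + (0.723084 − 0.692410)/3 = 0.733309
R_{2,2} = 0.735121 + (0.735121 − 0.773916)/15 = 0.732535
R_{3,2} = (16·0.733309 − 0.735121) / 15 = 0.733188
R_{3,3} = (64·0.733188 − 0.732535) / 63 = 0.733198

0.7332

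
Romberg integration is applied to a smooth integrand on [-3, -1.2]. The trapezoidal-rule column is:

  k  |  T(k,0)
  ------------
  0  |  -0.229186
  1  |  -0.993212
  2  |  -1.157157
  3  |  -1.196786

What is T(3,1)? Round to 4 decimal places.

-1.2100

Richardson extrapolation on the trapezoidal column (denominator 4−1=3):
T(3,1) = (4·(-1.196786) − (-1.157157)) / 3 = -1.209996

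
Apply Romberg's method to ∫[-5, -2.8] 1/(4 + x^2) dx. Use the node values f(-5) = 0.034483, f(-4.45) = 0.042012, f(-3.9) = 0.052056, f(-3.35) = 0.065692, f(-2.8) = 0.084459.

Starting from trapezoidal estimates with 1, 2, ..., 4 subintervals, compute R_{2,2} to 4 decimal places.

0.1199

R_{0,0} (trapezoid, 1 panel, h=2.2000): 0.130836
R_{1,0} (trapezoid, 2 panels, h=1.1000): 0.122680
R_{2,0} (trapezoid, 4 panels, h=0.5500): 0.120577
R_{1,1} = 0.122680 + (0.122680 − 0.130836)/3 = 0.119961
R_{2,1} = 0.120577 + (0.120577 − 0.122680)/3 = 0.119876
R_{2,2} = 0.119876 + (0.119876 − 0.119961)/15 = 0.119870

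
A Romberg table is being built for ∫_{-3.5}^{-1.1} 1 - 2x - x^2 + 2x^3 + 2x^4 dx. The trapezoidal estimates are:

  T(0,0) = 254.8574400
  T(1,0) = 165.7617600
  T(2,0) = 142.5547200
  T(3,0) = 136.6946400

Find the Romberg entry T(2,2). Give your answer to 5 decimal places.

134.73610

Richardson extrapolation on the trapezoidal column (denominator 4−1=3):
T(1,1) = 165.7617600 + (165.7617600 − 254.8574400)/3 = 136.0632000
T(2,1) = (4·142.5547200 − 165.7617600) / 3 = 134.8190400
T(2,2) = 134.8190400 + (134.8190400 − 136.0632000)/15 = 134.7360960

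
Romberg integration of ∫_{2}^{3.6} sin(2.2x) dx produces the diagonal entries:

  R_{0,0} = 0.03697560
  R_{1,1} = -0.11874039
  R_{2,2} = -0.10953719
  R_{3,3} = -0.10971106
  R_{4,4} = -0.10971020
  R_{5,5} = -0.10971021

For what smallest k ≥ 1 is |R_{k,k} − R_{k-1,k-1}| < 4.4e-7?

k = 5

|R_{1,1} − R_{0,0}| = 0.15571599 ≥ 4.4e-7
|R_{2,2} − R_{1,1}| = 0.00920320 ≥ 4.4e-7
|R_{3,3} − R_{2,2}| = 0.00017387 ≥ 4.4e-7
|R_{4,4} − R_{3,3}| = 0.00000086 ≥ 4.4e-7
|R_{5,5} − R_{4,4}| = 0.00000001 < 4.4e-7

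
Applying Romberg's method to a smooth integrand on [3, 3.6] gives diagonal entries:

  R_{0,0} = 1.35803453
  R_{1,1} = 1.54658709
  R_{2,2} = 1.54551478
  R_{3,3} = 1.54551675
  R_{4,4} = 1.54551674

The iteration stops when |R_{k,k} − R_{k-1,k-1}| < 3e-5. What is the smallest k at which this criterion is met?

k = 3

|R_{1,1} − R_{0,0}| = 0.18855256 ≥ 3e-5
|R_{2,2} − R_{1,1}| = 0.00107231 ≥ 3e-5
|R_{3,3} − R_{2,2}| = 0.00000197 < 3e-5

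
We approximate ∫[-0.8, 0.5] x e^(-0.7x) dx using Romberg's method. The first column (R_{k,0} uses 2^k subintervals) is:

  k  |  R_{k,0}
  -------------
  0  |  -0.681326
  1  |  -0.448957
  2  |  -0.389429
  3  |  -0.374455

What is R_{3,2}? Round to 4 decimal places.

R_{2,1} = (4·(-0.389429) − (-0.448957)) / 3 = -0.369586
R_{3,1} = (4·(-0.374455) − (-0.389429)) / 3 = -0.369464
R_{3,2} = (16·(-0.369464) − (-0.369586)) / 15 = -0.369456

-0.3695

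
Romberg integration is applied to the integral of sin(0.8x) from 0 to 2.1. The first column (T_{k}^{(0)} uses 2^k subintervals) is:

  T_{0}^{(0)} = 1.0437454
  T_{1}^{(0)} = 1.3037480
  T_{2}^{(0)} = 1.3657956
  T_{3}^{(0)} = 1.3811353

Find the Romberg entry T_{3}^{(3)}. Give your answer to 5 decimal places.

Richardson extrapolation on the trapezoidal column (denominator 4−1=3):
T_{1}^{(1)} = (4·1.3037480 − 1.0437454) / 3 = 1.3904155
T_{2}^{(1)} = 1.3657956 + (1.3657956 − 1.3037480)/3 = 1.3864781
T_{3}^{(1)} = 1.3811353 + (1.3811353 − 1.3657956)/3 = 1.3862485
T_{2}^{(2)} = 1.3864781 + (1.3864781 − 1.3904155)/15 = 1.3862156
T_{3}^{(2)} = 1.3862485 + (1.3862485 − 1.3864781)/15 = 1.3862332
T_{3}^{(3)} = (64·1.3862332 − 1.3862156) / 63 = 1.3862335

1.38623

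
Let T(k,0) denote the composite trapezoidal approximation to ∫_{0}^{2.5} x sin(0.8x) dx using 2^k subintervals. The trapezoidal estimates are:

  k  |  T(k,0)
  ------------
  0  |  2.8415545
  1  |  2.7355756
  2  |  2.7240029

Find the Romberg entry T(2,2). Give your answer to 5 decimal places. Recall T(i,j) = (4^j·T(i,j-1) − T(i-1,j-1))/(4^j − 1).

2.72147

T(1,1) = (4·2.7355756 − 2.8415545) / 3 = 2.7002493
T(2,1) = (4·2.7240029 − 2.7355756) / 3 = 2.7201453
T(2,2) = (16·2.7201453 − 2.7002493) / 15 = 2.7214717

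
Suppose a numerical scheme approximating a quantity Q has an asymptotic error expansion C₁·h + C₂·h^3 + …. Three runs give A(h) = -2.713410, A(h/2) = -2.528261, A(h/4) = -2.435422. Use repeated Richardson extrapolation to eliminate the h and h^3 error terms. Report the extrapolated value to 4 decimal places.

First eliminate the h term (factor 2^1 = 2):
  B₁ = (2·(-2.528261) − (-2.713410))/1 = -2.343112
  B₂ = (2·(-2.435422) − (-2.528261))/1 = -2.342583
Then eliminate the h^3 term (factor 2^3 = 8):
  (8·(-2.342583) − (-2.343112))/7 = -2.342507

-2.3425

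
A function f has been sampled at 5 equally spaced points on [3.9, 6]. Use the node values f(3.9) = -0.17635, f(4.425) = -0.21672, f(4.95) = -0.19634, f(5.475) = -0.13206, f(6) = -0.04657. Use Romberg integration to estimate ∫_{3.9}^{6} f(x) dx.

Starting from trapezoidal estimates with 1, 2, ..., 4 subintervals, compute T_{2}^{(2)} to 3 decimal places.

-0.352

T_{0}^{(0)} (trapezoid, 1 panel, h=2.1000): -0.23407
T_{1}^{(0)} (trapezoid, 2 panels, h=1.0500): -0.32319
T_{2}^{(0)} (trapezoid, 4 panels, h=0.5250): -0.34470
T_{1}^{(1)} = -0.32319 + (-0.32319 − (-0.23407))/3 = -0.35290
T_{2}^{(1)} = -0.34470 + (-0.34470 − (-0.32319))/3 = -0.35187
T_{2}^{(2)} = -0.35187 + (-0.35187 − (-0.35290))/15 = -0.35180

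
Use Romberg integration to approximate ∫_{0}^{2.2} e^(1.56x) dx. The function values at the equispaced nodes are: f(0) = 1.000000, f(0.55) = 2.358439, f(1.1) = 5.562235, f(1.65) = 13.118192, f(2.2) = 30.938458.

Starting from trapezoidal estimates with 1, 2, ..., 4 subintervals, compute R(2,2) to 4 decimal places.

R(0,0) (trapezoid, 1 panel, h=2.2000): 35.132304
R(1,0) (trapezoid, 2 panels, h=1.1000): 23.684610
R(2,0) (trapezoid, 4 panels, h=0.5500): 20.354452
R(1,1) = 23.684610 + (23.684610 − 35.132304)/3 = 19.868712
R(2,1) = 20.354452 + (20.354452 − 23.684610)/3 = 19.244399
R(2,2) = 19.244399 + (19.244399 − 19.868712)/15 = 19.202778

19.2028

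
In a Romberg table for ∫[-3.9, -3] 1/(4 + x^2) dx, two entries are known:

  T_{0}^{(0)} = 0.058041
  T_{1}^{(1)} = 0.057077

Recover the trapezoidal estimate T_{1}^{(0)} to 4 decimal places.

0.0573

From T_{1}^{(1)} = (4·T_{1}^{(0)} − T_{0}^{(0)})/3, solve for T_{1}^{(0)}:
4·T_{1}^{(0)} = 3·0.057077 + 0.058041 = 0.229272
T_{1}^{(0)} = 0.057318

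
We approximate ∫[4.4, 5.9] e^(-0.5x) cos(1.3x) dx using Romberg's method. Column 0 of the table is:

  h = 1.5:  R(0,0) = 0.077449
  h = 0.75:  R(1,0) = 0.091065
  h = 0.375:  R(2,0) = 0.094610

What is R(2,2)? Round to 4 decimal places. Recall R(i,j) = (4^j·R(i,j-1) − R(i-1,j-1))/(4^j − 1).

Richardson extrapolation on the trapezoidal column (denominator 4−1=3):
R(1,1) = (4·0.091065 − 0.077449) / 3 = 0.095604
R(2,1) = (4·0.094610 − 0.091065) / 3 = 0.095792
R(2,2) = (16·0.095792 − 0.095604) / 15 = 0.095805

0.0958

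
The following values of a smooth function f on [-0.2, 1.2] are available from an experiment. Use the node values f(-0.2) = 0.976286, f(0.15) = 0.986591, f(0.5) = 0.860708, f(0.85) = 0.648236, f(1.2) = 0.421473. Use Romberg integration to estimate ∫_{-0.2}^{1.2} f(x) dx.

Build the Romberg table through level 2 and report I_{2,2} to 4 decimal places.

1.1266

I_{0,0} (trapezoid, 1 panel, h=1.4000): 0.978431
I_{1,0} (trapezoid, 2 panels, h=0.7000): 1.091711
I_{2,0} (trapezoid, 4 panels, h=0.3500): 1.118045
I_{1,1} = 1.091711 + (1.091711 − 0.978431)/3 = 1.129471
I_{2,1} = 1.118045 + (1.118045 − 1.091711)/3 = 1.126823
I_{2,2} = 1.126823 + (1.126823 − 1.129471)/15 = 1.126646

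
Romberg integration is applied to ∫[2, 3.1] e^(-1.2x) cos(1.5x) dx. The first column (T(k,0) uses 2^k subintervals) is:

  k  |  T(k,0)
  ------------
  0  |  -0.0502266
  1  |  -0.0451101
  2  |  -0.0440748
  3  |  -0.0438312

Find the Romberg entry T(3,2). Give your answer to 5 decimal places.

Richardson extrapolation on the trapezoidal column (denominator 4−1=3):
T(2,1) = -0.0440748 + (-0.0440748 − (-0.0451101))/3 = -0.0437297
T(3,1) = (4·(-0.0438312) − (-0.0440748)) / 3 = -0.0437500
T(3,2) = (16·(-0.0437500) − (-0.0437297)) / 15 = -0.0437514

-0.04375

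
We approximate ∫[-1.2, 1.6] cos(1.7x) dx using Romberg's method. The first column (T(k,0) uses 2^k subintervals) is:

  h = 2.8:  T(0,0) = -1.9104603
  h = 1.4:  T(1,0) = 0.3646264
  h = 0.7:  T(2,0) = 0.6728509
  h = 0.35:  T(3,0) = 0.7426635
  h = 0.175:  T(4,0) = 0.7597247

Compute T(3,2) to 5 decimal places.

0.76529

T(2,1) = 0.6728509 + (0.6728509 − 0.3646264)/3 = 0.7755924
T(3,1) = 0.7426635 + (0.7426635 − 0.6728509)/3 = 0.7659344
T(3,2) = (16·0.7659344 − 0.7755924) / 15 = 0.7652905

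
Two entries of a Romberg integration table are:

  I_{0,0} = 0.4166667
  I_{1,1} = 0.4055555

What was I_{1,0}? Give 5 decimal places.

0.40833

From I_{1,1} = (4·I_{1,0} − I_{0,0})/3, solve for I_{1,0}:
4·I_{1,0} = 3·0.4055555 + 0.4166667 = 1.6333332
I_{1,0} = 0.4083333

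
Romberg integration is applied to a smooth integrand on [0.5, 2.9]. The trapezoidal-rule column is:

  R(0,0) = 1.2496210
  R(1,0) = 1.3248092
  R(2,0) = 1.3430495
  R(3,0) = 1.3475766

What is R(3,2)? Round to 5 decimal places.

1.34908

R(2,1) = (4·1.3430495 − 1.3248092) / 3 = 1.3491296
R(3,1) = 1.3475766 + (1.3475766 − 1.3430495)/3 = 1.3490856
R(3,2) = 1.3490856 + (1.3490856 − 1.3491296)/15 = 1.3490827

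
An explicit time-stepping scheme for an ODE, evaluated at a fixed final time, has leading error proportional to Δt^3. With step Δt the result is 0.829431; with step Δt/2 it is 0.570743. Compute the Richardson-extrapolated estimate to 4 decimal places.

0.5338

Extrapolated value = (8·A(Δt/2) − A(Δt)) / (8 − 1)
= (8·0.570743 − 0.829431) / 7
= 3.736513 / 7 = 0.533788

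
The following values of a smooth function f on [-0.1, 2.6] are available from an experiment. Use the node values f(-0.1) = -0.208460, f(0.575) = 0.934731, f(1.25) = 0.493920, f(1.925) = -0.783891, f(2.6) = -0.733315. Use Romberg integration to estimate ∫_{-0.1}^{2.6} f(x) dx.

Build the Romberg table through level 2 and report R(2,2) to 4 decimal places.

0.1248

R(0,0) (trapezoid, 1 panel, h=2.7000): -1.271396
R(1,0) (trapezoid, 2 panels, h=1.3500): 0.031094
R(2,0) (trapezoid, 4 panels, h=0.6750): 0.117364
R(1,1) = 0.031094 + (0.031094 − (-1.271396))/3 = 0.465257
R(2,1) = 0.117364 + (0.117364 − 0.031094)/3 = 0.146121
R(2,2) = 0.146121 + (0.146121 − 0.465257)/15 = 0.124845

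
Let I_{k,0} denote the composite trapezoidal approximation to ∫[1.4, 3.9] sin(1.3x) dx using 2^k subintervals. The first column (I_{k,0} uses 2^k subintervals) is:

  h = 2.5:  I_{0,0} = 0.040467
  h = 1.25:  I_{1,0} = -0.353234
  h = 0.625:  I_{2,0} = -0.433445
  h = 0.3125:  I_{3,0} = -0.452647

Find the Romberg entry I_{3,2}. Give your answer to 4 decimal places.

I_{2,1} = (4·(-0.433445) − (-0.353234)) / 3 = -0.460182
I_{3,1} = -0.452647 + (-0.452647 − (-0.433445))/3 = -0.459048
I_{3,2} = -0.459048 + (-0.459048 − (-0.460182))/15 = -0.458972
(Column j=1 coincides with Simpson's rule on the same nodes.)

-0.4590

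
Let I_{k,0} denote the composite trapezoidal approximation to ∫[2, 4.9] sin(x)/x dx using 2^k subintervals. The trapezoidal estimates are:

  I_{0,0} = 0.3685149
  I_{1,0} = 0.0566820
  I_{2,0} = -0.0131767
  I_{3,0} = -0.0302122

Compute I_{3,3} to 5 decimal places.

Richardson extrapolation on the trapezoidal column (denominator 4−1=3):
I_{1,1} = (4·0.0566820 − 0.3685149) / 3 = -0.0472623
I_{2,1} = (4·(-0.0131767) − 0.0566820) / 3 = -0.0364629
I_{3,1} = (4·(-0.0302122) − (-0.0131767)) / 3 = -0.0358907
I_{2,2} = (16·(-0.0364629) − (-0.0472623)) / 15 = -0.0357429
I_{3,2} = -0.0358907 + (-0.0358907 − (-0.0364629))/15 = -0.0358526
I_{3,3} = (64·(-0.0358526) − (-0.0357429)) / 63 = -0.0358543

-0.03585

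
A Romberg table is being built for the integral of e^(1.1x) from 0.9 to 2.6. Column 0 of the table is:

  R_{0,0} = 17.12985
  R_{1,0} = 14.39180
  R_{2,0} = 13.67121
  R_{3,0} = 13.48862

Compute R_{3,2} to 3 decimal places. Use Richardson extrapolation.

Richardson extrapolation on the trapezoidal column (denominator 4−1=3):
R_{2,1} = (4·13.67121 − 14.39180) / 3 = 13.43101
R_{3,1} = 13.48862 + (13.48862 − 13.67121)/3 = 13.42776
R_{3,2} = 13.42776 + (13.42776 − 13.43101)/15 = 13.42754

13.428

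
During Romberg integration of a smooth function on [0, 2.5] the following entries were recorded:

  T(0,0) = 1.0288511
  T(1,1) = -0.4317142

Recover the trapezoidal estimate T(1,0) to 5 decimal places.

-0.06657

From T(1,1) = (4·T(1,0) − T(0,0))/3, solve for T(1,0):
4·T(1,0) = 3·(-0.4317142) + 1.0288511 = -0.2662915
T(1,0) = -0.0665729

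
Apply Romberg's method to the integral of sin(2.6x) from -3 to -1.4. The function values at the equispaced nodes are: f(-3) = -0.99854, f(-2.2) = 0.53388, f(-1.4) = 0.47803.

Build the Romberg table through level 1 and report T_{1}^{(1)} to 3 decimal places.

T_{0}^{(0)} (trapezoid, 1 panel, h=1.6000): -0.41641
T_{1}^{(0)} (trapezoid, 2 panels, h=0.8000): 0.21890
T_{1}^{(1)} = 0.21890 + (0.21890 − (-0.41641))/3 = 0.43067

0.431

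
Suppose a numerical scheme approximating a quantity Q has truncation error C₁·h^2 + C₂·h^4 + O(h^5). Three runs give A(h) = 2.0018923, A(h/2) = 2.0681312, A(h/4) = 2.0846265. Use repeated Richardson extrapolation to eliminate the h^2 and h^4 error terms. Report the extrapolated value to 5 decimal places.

First eliminate the h^2 term (factor 2^2 = 4):
  B₁ = (4·2.0681312 − 2.0018923)/3 = 2.0902108
  B₂ = (4·2.0846265 − 2.0681312)/3 = 2.0901249
Then eliminate the h^4 term (factor 2^4 = 16):
  (16·2.0901249 − 2.0902108)/15 = 2.0901192

2.09012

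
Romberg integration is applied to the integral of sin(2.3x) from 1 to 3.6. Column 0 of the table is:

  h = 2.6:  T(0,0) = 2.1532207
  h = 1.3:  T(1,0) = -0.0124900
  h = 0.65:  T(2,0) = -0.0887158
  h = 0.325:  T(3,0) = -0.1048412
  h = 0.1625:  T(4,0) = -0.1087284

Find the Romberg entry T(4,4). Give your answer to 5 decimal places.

-0.11001

Richardson extrapolation on the trapezoidal column (denominator 4−1=3):
T(1,1) = (4·(-0.0124900) − 2.1532207) / 3 = -0.7343936
T(2,1) = (4·(-0.0887158) − (-0.0124900)) / 3 = -0.1141244
T(3,1) = -0.1048412 + (-0.1048412 − (-0.0887158))/3 = -0.1102163
T(4,1) = -0.1087284 + (-0.1087284 − (-0.1048412))/3 = -0.1100241
T(2,2) = -0.1141244 + (-0.1141244 − (-0.7343936))/15 = -0.0727731
T(3,2) = -0.1102163 + (-0.1102163 − (-0.1141244))/15 = -0.1099558
T(4,2) = -0.1100241 + (-0.1100241 − (-0.1102163))/15 = -0.1100113
T(3,3) = -0.1099558 + (-0.1099558 − (-0.0727731))/63 = -0.1105460
T(4,3) = (64·(-0.1100113) − (-0.1099558)) / 63 = -0.1100122
T(4,4) = -0.1100122 + (-0.1100122 − (-0.1105460))/255 = -0.1100101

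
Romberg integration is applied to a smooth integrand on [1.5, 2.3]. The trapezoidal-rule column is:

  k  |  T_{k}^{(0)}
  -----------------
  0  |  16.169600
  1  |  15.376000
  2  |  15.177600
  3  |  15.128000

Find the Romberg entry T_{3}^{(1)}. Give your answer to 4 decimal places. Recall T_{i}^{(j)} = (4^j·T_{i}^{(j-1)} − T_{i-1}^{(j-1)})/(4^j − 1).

15.1115

Richardson extrapolation on the trapezoidal column (denominator 4−1=3):
T_{3}^{(1)} = (4·15.128000 − 15.177600) / 3 = 15.111467
(Column j=1 coincides with Simpson's rule on the same nodes.)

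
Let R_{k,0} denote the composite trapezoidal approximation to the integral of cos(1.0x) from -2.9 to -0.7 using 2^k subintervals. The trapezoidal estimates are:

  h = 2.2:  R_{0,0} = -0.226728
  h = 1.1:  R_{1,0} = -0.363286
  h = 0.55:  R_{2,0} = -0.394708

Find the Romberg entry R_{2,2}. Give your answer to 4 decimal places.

Richardson extrapolation on the trapezoidal column (denominator 4−1=3):
R_{1,1} = -0.363286 + (-0.363286 − (-0.226728))/3 = -0.408805
R_{2,1} = -0.394708 + (-0.394708 − (-0.363286))/3 = -0.405182
R_{2,2} = -0.405182 + (-0.405182 − (-0.408805))/15 = -0.404940

-0.4049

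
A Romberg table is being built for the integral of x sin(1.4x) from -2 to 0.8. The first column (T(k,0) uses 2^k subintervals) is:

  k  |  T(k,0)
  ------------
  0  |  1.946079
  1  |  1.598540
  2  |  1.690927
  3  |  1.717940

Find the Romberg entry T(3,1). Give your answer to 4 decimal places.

Richardson extrapolation on the trapezoidal column (denominator 4−1=3):
T(3,1) = (4·1.717940 − 1.690927) / 3 = 1.726944

1.7269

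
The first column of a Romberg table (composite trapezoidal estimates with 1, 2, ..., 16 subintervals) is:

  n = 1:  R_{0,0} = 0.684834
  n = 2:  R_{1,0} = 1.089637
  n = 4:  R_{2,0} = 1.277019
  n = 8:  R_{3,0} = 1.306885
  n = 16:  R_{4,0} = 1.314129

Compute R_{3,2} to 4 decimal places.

1.3153

R_{2,1} = 1.277019 + (1.277019 − 1.089637)/3 = 1.339480
R_{3,1} = (4·1.306885 − 1.277019) / 3 = 1.316840
R_{3,2} = 1.316840 + (1.316840 − 1.339480)/15 = 1.315331
(Column j=1 coincides with Simpson's rule on the same nodes.)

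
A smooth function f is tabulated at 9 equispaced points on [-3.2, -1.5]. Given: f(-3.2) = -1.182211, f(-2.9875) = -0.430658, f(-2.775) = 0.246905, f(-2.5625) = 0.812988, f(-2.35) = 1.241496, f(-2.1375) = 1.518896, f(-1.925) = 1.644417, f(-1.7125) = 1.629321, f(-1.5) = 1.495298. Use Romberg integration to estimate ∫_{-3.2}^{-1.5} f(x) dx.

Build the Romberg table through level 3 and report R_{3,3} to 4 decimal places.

1.4662

R_{0,0} (trapezoid, 1 panel, h=1.7000): 0.266124
R_{1,0} (trapezoid, 2 panels, h=0.8500): 1.188334
R_{2,0} (trapezoid, 4 panels, h=0.4250): 1.397979
R_{3,0} (trapezoid, 8 panels, h=0.2125): 1.449231
R_{1,1} = 1.188334 + (1.188334 − 0.266124)/3 = 1.495737
R_{2,1} = 1.397979 + (1.397979 − 1.188334)/3 = 1.467861
R_{3,1} = 1.449231 + (1.449231 − 1.397979)/3 = 1.466315
R_{2,2} = 1.467861 + (1.467861 − 1.495737)/15 = 1.466003
R_{3,2} = 1.466315 + (1.466315 − 1.467861)/15 = 1.466212
R_{3,3} = 1.466212 + (1.466212 − 1.466003)/63 = 1.466215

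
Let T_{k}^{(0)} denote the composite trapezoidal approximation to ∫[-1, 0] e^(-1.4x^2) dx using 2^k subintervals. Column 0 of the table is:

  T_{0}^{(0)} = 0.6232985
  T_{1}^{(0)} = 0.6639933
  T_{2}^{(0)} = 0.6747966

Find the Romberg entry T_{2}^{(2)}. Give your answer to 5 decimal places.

0.67845

T_{1}^{(1)} = 0.6639933 + (0.6639933 − 0.6232985)/3 = 0.6775582
T_{2}^{(1)} = 0.6747966 + (0.6747966 − 0.6639933)/3 = 0.6783977
T_{2}^{(2)} = (16·0.6783977 − 0.6775582) / 15 = 0.6784537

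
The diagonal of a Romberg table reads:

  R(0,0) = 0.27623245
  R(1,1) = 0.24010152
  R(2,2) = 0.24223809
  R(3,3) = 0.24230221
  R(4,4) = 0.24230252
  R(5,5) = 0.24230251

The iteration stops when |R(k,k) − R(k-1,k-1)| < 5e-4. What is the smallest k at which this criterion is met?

|R(1,1) − R(0,0)| = 0.03613093 ≥ 5e-4
|R(2,2) − R(1,1)| = 0.00213657 ≥ 5e-4
|R(3,3) − R(2,2)| = 0.00006412 < 5e-4

k = 3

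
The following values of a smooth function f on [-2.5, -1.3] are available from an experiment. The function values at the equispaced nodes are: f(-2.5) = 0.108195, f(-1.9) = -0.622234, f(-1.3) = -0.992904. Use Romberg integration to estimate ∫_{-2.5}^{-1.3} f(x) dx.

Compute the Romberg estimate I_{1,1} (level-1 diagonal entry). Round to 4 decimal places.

I_{0,0} (trapezoid, 1 panel, h=1.2000): -0.530825
I_{1,0} (trapezoid, 2 panels, h=0.6000): -0.638753
I_{1,1} = -0.638753 + (-0.638753 − (-0.530825))/3 = -0.674729

-0.6747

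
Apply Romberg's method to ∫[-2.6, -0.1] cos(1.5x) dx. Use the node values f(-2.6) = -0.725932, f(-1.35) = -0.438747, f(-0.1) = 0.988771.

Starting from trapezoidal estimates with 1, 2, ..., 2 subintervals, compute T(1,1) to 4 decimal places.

-0.6217

T(0,0) (trapezoid, 1 panel, h=2.5000): 0.328549
T(1,0) (trapezoid, 2 panels, h=1.2500): -0.384159
T(1,1) = -0.384159 + (-0.384159 − 0.328549)/3 = -0.621728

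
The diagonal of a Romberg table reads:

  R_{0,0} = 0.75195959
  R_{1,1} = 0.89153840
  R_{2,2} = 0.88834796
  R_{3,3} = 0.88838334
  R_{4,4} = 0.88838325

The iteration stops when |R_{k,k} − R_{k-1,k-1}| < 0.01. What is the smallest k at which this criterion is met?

|R_{1,1} − R_{0,0}| = 0.13957881 ≥ 0.01
|R_{2,2} − R_{1,1}| = 0.00319044 < 0.01

k = 2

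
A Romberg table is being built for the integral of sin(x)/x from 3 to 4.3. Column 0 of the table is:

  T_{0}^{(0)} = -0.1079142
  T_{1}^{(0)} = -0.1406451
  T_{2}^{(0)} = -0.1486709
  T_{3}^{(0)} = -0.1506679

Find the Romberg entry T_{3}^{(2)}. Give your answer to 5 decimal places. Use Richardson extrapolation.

-0.15133

T_{2}^{(1)} = -0.1486709 + (-0.1486709 − (-0.1406451))/3 = -0.1513462
T_{3}^{(1)} = (4·(-0.1506679) − (-0.1486709)) / 3 = -0.1513336
T_{3}^{(2)} = -0.1513336 + (-0.1513336 − (-0.1513462))/15 = -0.1513328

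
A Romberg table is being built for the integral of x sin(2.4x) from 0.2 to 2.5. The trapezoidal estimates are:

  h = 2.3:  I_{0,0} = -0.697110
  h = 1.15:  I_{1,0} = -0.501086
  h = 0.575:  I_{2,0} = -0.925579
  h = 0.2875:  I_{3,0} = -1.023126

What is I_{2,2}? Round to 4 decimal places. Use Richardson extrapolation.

I_{1,1} = -0.501086 + (-0.501086 − (-0.697110))/3 = -0.435745
I_{2,1} = -0.925579 + (-0.925579 − (-0.501086))/3 = -1.067077
I_{2,2} = (16·(-1.067077) − (-0.435745)) / 15 = -1.109166

-1.1092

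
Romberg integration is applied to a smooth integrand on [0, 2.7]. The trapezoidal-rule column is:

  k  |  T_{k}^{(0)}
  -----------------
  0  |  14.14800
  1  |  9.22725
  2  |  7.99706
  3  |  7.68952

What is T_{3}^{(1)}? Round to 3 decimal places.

Richardson extrapolation on the trapezoidal column (denominator 4−1=3):
T_{3}^{(1)} = 7.68952 + (7.68952 − 7.99706)/3 = 7.58701

7.587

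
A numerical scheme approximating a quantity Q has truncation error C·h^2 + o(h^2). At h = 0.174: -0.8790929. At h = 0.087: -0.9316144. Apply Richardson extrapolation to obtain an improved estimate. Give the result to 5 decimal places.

-0.94912

The leading error scales as h^2; refining by a factor of 2 reduces it by 2^2 = 4.
Extrapolated value = (4·A(h/2) − A(h)) / (4 − 1)
= (4·(-0.9316144) − (-0.8790929)) / 3
= -2.8473647 / 3 = -0.9491216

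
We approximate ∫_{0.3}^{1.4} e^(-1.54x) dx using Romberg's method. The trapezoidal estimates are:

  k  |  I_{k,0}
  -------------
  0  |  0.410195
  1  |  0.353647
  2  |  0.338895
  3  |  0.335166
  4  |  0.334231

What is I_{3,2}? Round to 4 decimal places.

0.3339

Richardson extrapolation on the trapezoidal column (denominator 4−1=3):
I_{2,1} = (4·0.338895 − 0.353647) / 3 = 0.333978
I_{3,1} = (4·0.335166 − 0.338895) / 3 = 0.333923
I_{3,2} = 0.333923 + (0.333923 − 0.333978)/15 = 0.333919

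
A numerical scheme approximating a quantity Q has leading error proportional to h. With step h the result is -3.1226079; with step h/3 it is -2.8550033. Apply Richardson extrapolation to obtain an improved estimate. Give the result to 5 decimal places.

-2.72120

The leading error scales as h; refining by a factor of 3 reduces it by 3^1 = 3.
Extrapolated value = (3·A(h/3) − A(h)) / (3 − 1)
= (3·(-2.8550033) − (-3.1226079)) / 2
= -5.4424020 / 2 = -2.7212010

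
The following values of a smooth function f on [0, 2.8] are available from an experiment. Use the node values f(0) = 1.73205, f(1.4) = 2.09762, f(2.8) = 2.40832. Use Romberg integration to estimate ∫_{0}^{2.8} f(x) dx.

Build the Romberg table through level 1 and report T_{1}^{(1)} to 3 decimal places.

T_{0}^{(0)} (trapezoid, 1 panel, h=2.8000): 5.79652
T_{1}^{(0)} (trapezoid, 2 panels, h=1.4000): 5.83493
T_{1}^{(1)} = 5.83493 + (5.83493 − 5.79652)/3 = 5.84773

5.848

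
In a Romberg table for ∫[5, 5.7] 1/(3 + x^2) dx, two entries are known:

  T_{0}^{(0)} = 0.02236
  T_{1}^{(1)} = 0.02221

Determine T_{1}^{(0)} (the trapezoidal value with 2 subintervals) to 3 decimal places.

0.022

From T_{1}^{(1)} = (4·T_{1}^{(0)} − T_{0}^{(0)})/3, solve for T_{1}^{(0)}:
4·T_{1}^{(0)} = 3·0.02221 + 0.02236 = 0.08899
T_{1}^{(0)} = 0.02225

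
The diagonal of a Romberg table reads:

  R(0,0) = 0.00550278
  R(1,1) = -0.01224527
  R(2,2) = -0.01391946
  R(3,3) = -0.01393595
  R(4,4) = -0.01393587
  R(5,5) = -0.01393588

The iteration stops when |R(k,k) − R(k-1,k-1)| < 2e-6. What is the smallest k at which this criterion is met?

k = 4

|R(1,1) − R(0,0)| = 0.01774805 ≥ 2e-6
|R(2,2) − R(1,1)| = 0.00167419 ≥ 2e-6
|R(3,3) − R(2,2)| = 0.00001649 ≥ 2e-6
|R(4,4) − R(3,3)| = 0.00000008 < 2e-6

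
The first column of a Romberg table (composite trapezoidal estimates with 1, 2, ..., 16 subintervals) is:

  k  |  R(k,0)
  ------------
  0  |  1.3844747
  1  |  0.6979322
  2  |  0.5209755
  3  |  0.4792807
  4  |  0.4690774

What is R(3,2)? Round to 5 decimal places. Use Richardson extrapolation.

0.46561

R(2,1) = (4·0.5209755 − 0.6979322) / 3 = 0.4619899
R(3,1) = (4·0.4792807 − 0.5209755) / 3 = 0.4653824
R(3,2) = (16·0.4653824 − 0.4619899) / 15 = 0.4656086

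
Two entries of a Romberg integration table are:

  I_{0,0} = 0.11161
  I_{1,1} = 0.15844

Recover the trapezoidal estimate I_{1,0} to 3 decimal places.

From I_{1,1} = (4·I_{1,0} − I_{0,0})/3, solve for I_{1,0}:
4·I_{1,0} = 3·0.15844 + 0.11161 = 0.58693
I_{1,0} = 0.14673

0.147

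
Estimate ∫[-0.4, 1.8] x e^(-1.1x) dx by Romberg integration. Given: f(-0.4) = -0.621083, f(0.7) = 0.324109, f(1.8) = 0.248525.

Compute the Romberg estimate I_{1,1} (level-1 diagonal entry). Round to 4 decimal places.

0.3388

I_{0,0} (trapezoid, 1 panel, h=2.2000): -0.409814
I_{1,0} (trapezoid, 2 panels, h=1.1000): 0.151613
I_{1,1} = 0.151613 + (0.151613 − (-0.409814))/3 = 0.338755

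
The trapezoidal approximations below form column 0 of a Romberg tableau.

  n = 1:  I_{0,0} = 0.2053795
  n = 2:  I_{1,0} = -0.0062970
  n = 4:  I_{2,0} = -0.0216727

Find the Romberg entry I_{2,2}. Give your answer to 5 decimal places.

-0.02346

Richardson extrapolation on the trapezoidal column (denominator 4−1=3):
I_{1,1} = (4·(-0.0062970) − 0.2053795) / 3 = -0.0768558
I_{2,1} = (4·(-0.0216727) − (-0.0062970)) / 3 = -0.0267979
I_{2,2} = (16·(-0.0267979) − (-0.0768558)) / 15 = -0.0234607
(Column j=1 coincides with Simpson's rule on the same nodes.)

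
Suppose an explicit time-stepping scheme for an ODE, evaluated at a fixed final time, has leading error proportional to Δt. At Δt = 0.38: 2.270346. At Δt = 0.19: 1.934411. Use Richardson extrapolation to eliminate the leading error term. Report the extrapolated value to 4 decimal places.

The leading error scales as Δt; refining by a factor of 2 reduces it by 2^1 = 2.
Extrapolated value = (2·A(Δt/2) − A(Δt)) / (2 − 1)
= (2·1.934411 − 2.270346) / 1
= 1.598476 / 1 = 1.598476

1.5985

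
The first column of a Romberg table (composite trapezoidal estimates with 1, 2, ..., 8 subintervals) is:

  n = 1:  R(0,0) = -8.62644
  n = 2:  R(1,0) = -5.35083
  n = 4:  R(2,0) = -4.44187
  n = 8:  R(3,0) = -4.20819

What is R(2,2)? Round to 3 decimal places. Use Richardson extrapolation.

-4.131

Richardson extrapolation on the trapezoidal column (denominator 4−1=3):
R(1,1) = (4·(-5.35083) − (-8.62644)) / 3 = -4.25896
R(2,1) = -4.44187 + (-4.44187 − (-5.35083))/3 = -4.13888
R(2,2) = -4.13888 + (-4.13888 − (-4.25896))/15 = -4.13087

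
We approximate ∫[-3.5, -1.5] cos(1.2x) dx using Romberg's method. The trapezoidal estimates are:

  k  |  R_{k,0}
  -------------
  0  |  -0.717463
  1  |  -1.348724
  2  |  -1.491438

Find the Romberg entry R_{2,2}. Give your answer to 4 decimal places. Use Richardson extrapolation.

-1.5377

R_{1,1} = (4·(-1.348724) − (-0.717463)) / 3 = -1.559144
R_{2,1} = -1.491438 + (-1.491438 − (-1.348724))/3 = -1.539009
R_{2,2} = (16·(-1.539009) − (-1.559144)) / 15 = -1.537667
(Column j=1 coincides with Simpson's rule on the same nodes.)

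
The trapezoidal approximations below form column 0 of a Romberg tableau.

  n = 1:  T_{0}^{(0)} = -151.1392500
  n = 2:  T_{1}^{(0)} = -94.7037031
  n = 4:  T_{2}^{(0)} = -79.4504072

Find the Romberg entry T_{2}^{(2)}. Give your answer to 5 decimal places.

-74.26425

Richardson extrapolation on the trapezoidal column (denominator 4−1=3):
T_{1}^{(1)} = -94.7037031 + (-94.7037031 − (-151.1392500))/3 = -75.8918541
T_{2}^{(1)} = (4·(-79.4504072) − (-94.7037031)) / 3 = -74.3659752
T_{2}^{(2)} = (16·(-74.3659752) − (-75.8918541)) / 15 = -74.2642499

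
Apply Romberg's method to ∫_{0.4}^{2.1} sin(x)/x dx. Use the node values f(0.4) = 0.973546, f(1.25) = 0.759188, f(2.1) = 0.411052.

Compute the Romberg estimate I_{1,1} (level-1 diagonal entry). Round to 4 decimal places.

I_{0,0} (trapezoid, 1 panel, h=1.7000): 1.176908
I_{1,0} (trapezoid, 2 panels, h=0.8500): 1.233764
I_{1,1} = 1.233764 + (1.233764 − 1.176908)/3 = 1.252716

1.2527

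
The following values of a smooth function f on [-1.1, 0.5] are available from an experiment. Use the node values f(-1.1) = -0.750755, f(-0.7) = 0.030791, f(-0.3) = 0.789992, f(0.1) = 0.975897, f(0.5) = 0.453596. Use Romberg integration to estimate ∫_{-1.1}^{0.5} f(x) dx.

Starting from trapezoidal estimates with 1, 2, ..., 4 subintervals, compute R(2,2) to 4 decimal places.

0.7042

R(0,0) (trapezoid, 1 panel, h=1.6000): -0.237727
R(1,0) (trapezoid, 2 panels, h=0.8000): 0.513130
R(2,0) (trapezoid, 4 panels, h=0.4000): 0.659240
R(1,1) = 0.513130 + (0.513130 − (-0.237727))/3 = 0.763416
R(2,1) = 0.659240 + (0.659240 − 0.513130)/3 = 0.707943
R(2,2) = 0.707943 + (0.707943 − 0.763416)/15 = 0.704245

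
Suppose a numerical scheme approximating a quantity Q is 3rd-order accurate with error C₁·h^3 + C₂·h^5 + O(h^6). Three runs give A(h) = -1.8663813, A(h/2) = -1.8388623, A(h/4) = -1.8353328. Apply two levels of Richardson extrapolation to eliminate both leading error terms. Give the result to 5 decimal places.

First eliminate the h^3 term (factor 2^3 = 8):
  B₁ = (8·(-1.8388623) − (-1.8663813))/7 = -1.8349310
  B₂ = (8·(-1.8353328) − (-1.8388623))/7 = -1.8348286
Then eliminate the h^5 term (factor 2^5 = 32):
  (32·(-1.8348286) − (-1.8349310))/31 = -1.8348253

-1.83483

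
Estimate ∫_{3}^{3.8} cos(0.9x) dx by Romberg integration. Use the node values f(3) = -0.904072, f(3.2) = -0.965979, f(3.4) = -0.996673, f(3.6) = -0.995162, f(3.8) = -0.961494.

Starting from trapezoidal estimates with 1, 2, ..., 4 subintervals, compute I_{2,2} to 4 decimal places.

I_{0,0} (trapezoid, 1 panel, h=0.8000): -0.746226
I_{1,0} (trapezoid, 2 panels, h=0.4000): -0.771782
I_{2,0} (trapezoid, 4 panels, h=0.2000): -0.778119
I_{1,1} = -0.771782 + (-0.771782 − (-0.746226))/3 = -0.780301
I_{2,1} = -0.778119 + (-0.778119 − (-0.771782))/3 = -0.780231
I_{2,2} = -0.780231 + (-0.780231 − (-0.780301))/15 = -0.780226

-0.7802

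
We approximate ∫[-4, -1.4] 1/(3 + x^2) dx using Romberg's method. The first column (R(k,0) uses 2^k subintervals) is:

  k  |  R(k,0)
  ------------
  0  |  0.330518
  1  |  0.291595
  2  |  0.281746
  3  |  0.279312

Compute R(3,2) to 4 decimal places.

R(2,1) = 0.281746 + (0.281746 − 0.291595)/3 = 0.278463
R(3,1) = 0.279312 + (0.279312 − 0.281746)/3 = 0.278501
R(3,2) = 0.278501 + (0.278501 − 0.278463)/15 = 0.278504

0.2785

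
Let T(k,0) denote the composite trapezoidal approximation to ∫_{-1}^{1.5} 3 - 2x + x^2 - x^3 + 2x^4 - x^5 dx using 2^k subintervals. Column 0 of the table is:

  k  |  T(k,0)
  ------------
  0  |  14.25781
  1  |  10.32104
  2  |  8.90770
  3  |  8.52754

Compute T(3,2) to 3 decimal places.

Richardson extrapolation on the trapezoidal column (denominator 4−1=3):
T(2,1) = 8.90770 + (8.90770 − 10.32104)/3 = 8.43659
T(3,1) = (4·8.52754 − 8.90770) / 3 = 8.40082
T(3,2) = 8.40082 + (8.40082 − 8.43659)/15 = 8.39844

8.398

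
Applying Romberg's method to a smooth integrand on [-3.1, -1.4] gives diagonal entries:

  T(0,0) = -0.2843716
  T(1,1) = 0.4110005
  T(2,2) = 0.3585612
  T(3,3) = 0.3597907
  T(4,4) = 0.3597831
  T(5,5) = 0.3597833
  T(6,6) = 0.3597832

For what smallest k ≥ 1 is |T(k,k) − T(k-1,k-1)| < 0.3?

|T(1,1) − T(0,0)| = 0.6953721 ≥ 0.3
|T(2,2) − T(1,1)| = 0.0524393 < 0.3

k = 2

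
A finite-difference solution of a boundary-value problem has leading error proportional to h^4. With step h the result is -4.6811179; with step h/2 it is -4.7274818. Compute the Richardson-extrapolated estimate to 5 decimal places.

-4.73057

Extrapolated value = (16·A(h/2) − A(h)) / (16 − 1)
= (16·(-4.7274818) − (-4.6811179)) / 15
= -70.9585909 / 15 = -4.7305727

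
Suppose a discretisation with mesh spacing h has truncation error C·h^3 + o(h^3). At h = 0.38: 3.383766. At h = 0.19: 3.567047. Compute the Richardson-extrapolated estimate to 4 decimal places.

3.5932

The leading error scales as h^3; refining by a factor of 2 reduces it by 2^3 = 8.
Extrapolated value = (8·A(h/2) − A(h)) / (8 − 1)
= (8·3.567047 − 3.383766) / 7
= 25.152610 / 7 = 3.593230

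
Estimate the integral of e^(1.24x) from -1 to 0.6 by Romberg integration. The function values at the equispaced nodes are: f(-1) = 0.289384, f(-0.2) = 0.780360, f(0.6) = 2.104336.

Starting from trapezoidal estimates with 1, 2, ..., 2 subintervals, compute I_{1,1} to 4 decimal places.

I_{0,0} (trapezoid, 1 panel, h=1.6000): 1.914976
I_{1,0} (trapezoid, 2 panels, h=0.8000): 1.581776
I_{1,1} = 1.581776 + (1.581776 − 1.914976)/3 = 1.470709

1.4707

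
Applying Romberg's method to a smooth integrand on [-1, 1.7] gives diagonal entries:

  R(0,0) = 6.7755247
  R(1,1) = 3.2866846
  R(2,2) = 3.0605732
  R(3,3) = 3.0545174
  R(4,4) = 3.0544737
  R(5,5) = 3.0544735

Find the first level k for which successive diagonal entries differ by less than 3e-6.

k = 5

|R(1,1) − R(0,0)| = 3.4888401 ≥ 3e-6
|R(2,2) − R(1,1)| = 0.2261114 ≥ 3e-6
|R(3,3) − R(2,2)| = 0.0060558 ≥ 3e-6
|R(4,4) − R(3,3)| = 0.0000437 ≥ 3e-6
|R(5,5) − R(4,4)| = 0.0000002 < 3e-6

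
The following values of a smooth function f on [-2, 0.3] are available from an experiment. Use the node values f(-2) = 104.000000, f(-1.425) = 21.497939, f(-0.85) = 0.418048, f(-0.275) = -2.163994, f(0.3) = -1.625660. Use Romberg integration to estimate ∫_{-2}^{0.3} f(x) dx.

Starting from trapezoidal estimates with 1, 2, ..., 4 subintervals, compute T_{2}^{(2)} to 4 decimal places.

34.2527

T_{0}^{(0)} (trapezoid, 1 panel, h=2.3000): 117.730491
T_{1}^{(0)} (trapezoid, 2 panels, h=1.1500): 59.346001
T_{2}^{(0)} (trapezoid, 4 panels, h=0.5750): 40.790019
T_{1}^{(1)} = 59.346001 + (59.346001 − 117.730491)/3 = 39.884504
T_{2}^{(1)} = 40.790019 + (40.790019 − 59.346001)/3 = 34.604692
T_{2}^{(2)} = 34.604692 + (34.604692 − 39.884504)/15 = 34.252705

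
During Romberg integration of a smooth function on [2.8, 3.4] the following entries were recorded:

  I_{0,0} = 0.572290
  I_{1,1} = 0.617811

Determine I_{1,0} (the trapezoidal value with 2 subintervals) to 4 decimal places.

From I_{1,1} = (4·I_{1,0} − I_{0,0})/3, solve for I_{1,0}:
4·I_{1,0} = 3·0.617811 + 0.572290 = 2.425723
I_{1,0} = 0.606431

0.6064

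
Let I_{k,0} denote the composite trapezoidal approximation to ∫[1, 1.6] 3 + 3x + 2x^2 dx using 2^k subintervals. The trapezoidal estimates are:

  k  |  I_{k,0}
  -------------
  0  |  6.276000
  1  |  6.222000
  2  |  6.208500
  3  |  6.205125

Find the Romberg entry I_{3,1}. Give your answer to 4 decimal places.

6.2040

Richardson extrapolation on the trapezoidal column (denominator 4−1=3):
I_{3,1} = 6.205125 + (6.205125 − 6.208500)/3 = 6.204000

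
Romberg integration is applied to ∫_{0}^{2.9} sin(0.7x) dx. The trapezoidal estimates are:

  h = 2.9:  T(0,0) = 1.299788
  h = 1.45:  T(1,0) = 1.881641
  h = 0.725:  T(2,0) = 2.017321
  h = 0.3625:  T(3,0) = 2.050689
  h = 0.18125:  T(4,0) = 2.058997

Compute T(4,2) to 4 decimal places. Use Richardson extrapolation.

2.0618

Richardson extrapolation on the trapezoidal column (denominator 4−1=3):
T(3,1) = (4·2.050689 − 2.017321) / 3 = 2.061812
T(4,1) = (4·2.058997 − 2.050689) / 3 = 2.061766
T(4,2) = (16·2.061766 − 2.061812) / 15 = 2.061763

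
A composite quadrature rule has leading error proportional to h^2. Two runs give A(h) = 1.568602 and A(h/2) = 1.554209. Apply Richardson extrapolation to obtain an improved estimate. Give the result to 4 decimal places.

The leading error scales as h^2; refining by a factor of 2 reduces it by 2^2 = 4.
Extrapolated value = (4·A(h/2) − A(h)) / (4 − 1)
= (4·1.554209 − 1.568602) / 3
= 4.648234 / 3 = 1.549411

1.5494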